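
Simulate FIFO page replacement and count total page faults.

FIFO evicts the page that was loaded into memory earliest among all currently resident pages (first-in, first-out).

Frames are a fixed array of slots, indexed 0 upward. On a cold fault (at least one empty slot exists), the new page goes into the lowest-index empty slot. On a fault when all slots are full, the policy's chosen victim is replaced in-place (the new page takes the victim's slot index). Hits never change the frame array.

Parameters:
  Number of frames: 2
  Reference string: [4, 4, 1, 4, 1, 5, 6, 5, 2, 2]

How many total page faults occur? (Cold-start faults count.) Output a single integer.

Step 0: ref 4 → FAULT, frames=[4,-]
Step 1: ref 4 → HIT, frames=[4,-]
Step 2: ref 1 → FAULT, frames=[4,1]
Step 3: ref 4 → HIT, frames=[4,1]
Step 4: ref 1 → HIT, frames=[4,1]
Step 5: ref 5 → FAULT (evict 4), frames=[5,1]
Step 6: ref 6 → FAULT (evict 1), frames=[5,6]
Step 7: ref 5 → HIT, frames=[5,6]
Step 8: ref 2 → FAULT (evict 5), frames=[2,6]
Step 9: ref 2 → HIT, frames=[2,6]
Total faults: 5

Answer: 5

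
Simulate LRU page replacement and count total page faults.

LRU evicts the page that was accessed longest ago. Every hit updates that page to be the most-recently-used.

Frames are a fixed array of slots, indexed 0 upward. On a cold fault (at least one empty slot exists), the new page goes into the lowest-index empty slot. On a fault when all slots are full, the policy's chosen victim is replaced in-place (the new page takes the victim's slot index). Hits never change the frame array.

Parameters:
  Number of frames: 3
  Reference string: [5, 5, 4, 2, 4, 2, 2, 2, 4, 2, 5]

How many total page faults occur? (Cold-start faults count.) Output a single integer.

Step 0: ref 5 → FAULT, frames=[5,-,-]
Step 1: ref 5 → HIT, frames=[5,-,-]
Step 2: ref 4 → FAULT, frames=[5,4,-]
Step 3: ref 2 → FAULT, frames=[5,4,2]
Step 4: ref 4 → HIT, frames=[5,4,2]
Step 5: ref 2 → HIT, frames=[5,4,2]
Step 6: ref 2 → HIT, frames=[5,4,2]
Step 7: ref 2 → HIT, frames=[5,4,2]
Step 8: ref 4 → HIT, frames=[5,4,2]
Step 9: ref 2 → HIT, frames=[5,4,2]
Step 10: ref 5 → HIT, frames=[5,4,2]
Total faults: 3

Answer: 3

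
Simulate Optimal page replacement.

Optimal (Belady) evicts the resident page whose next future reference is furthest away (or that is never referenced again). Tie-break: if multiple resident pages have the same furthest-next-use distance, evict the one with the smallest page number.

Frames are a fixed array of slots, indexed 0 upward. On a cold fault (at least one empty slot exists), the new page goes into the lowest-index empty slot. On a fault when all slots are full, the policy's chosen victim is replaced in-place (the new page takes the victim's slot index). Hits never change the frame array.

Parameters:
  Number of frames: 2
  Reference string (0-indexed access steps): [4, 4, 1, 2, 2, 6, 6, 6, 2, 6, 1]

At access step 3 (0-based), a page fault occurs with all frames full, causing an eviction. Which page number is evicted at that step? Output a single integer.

Answer: 4

Derivation:
Step 0: ref 4 -> FAULT, frames=[4,-]
Step 1: ref 4 -> HIT, frames=[4,-]
Step 2: ref 1 -> FAULT, frames=[4,1]
Step 3: ref 2 -> FAULT, evict 4, frames=[2,1]
At step 3: evicted page 4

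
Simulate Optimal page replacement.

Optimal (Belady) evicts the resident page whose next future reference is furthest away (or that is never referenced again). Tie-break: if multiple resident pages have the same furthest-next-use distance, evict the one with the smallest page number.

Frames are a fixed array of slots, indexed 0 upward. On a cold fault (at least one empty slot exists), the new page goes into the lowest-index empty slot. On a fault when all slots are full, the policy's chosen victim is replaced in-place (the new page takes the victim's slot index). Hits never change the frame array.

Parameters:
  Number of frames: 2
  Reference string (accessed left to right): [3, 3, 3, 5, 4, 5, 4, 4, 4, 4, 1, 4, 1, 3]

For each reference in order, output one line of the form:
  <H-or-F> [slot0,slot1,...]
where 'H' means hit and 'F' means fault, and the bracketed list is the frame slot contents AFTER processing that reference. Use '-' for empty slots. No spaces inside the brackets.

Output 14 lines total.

F [3,-]
H [3,-]
H [3,-]
F [3,5]
F [4,5]
H [4,5]
H [4,5]
H [4,5]
H [4,5]
H [4,5]
F [4,1]
H [4,1]
H [4,1]
F [4,3]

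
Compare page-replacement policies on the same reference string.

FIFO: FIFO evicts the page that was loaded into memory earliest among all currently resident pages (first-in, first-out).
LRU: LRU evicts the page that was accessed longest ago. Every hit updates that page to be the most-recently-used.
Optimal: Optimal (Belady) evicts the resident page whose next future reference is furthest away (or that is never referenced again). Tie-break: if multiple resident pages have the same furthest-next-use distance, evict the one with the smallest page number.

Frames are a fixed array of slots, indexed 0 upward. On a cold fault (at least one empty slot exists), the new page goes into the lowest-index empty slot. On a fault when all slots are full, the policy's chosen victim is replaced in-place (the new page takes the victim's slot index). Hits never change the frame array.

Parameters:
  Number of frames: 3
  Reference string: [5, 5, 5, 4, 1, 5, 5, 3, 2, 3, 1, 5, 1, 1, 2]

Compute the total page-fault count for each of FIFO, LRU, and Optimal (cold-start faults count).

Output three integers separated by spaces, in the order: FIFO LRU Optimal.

Answer: 7 8 6

Derivation:
--- FIFO ---
  step 0: ref 5 -> FAULT, frames=[5,-,-] (faults so far: 1)
  step 1: ref 5 -> HIT, frames=[5,-,-] (faults so far: 1)
  step 2: ref 5 -> HIT, frames=[5,-,-] (faults so far: 1)
  step 3: ref 4 -> FAULT, frames=[5,4,-] (faults so far: 2)
  step 4: ref 1 -> FAULT, frames=[5,4,1] (faults so far: 3)
  step 5: ref 5 -> HIT, frames=[5,4,1] (faults so far: 3)
  step 6: ref 5 -> HIT, frames=[5,4,1] (faults so far: 3)
  step 7: ref 3 -> FAULT, evict 5, frames=[3,4,1] (faults so far: 4)
  step 8: ref 2 -> FAULT, evict 4, frames=[3,2,1] (faults so far: 5)
  step 9: ref 3 -> HIT, frames=[3,2,1] (faults so far: 5)
  step 10: ref 1 -> HIT, frames=[3,2,1] (faults so far: 5)
  step 11: ref 5 -> FAULT, evict 1, frames=[3,2,5] (faults so far: 6)
  step 12: ref 1 -> FAULT, evict 3, frames=[1,2,5] (faults so far: 7)
  step 13: ref 1 -> HIT, frames=[1,2,5] (faults so far: 7)
  step 14: ref 2 -> HIT, frames=[1,2,5] (faults so far: 7)
  FIFO total faults: 7
--- LRU ---
  step 0: ref 5 -> FAULT, frames=[5,-,-] (faults so far: 1)
  step 1: ref 5 -> HIT, frames=[5,-,-] (faults so far: 1)
  step 2: ref 5 -> HIT, frames=[5,-,-] (faults so far: 1)
  step 3: ref 4 -> FAULT, frames=[5,4,-] (faults so far: 2)
  step 4: ref 1 -> FAULT, frames=[5,4,1] (faults so far: 3)
  step 5: ref 5 -> HIT, frames=[5,4,1] (faults so far: 3)
  step 6: ref 5 -> HIT, frames=[5,4,1] (faults so far: 3)
  step 7: ref 3 -> FAULT, evict 4, frames=[5,3,1] (faults so far: 4)
  step 8: ref 2 -> FAULT, evict 1, frames=[5,3,2] (faults so far: 5)
  step 9: ref 3 -> HIT, frames=[5,3,2] (faults so far: 5)
  step 10: ref 1 -> FAULT, evict 5, frames=[1,3,2] (faults so far: 6)
  step 11: ref 5 -> FAULT, evict 2, frames=[1,3,5] (faults so far: 7)
  step 12: ref 1 -> HIT, frames=[1,3,5] (faults so far: 7)
  step 13: ref 1 -> HIT, frames=[1,3,5] (faults so far: 7)
  step 14: ref 2 -> FAULT, evict 3, frames=[1,2,5] (faults so far: 8)
  LRU total faults: 8
--- Optimal ---
  step 0: ref 5 -> FAULT, frames=[5,-,-] (faults so far: 1)
  step 1: ref 5 -> HIT, frames=[5,-,-] (faults so far: 1)
  step 2: ref 5 -> HIT, frames=[5,-,-] (faults so far: 1)
  step 3: ref 4 -> FAULT, frames=[5,4,-] (faults so far: 2)
  step 4: ref 1 -> FAULT, frames=[5,4,1] (faults so far: 3)
  step 5: ref 5 -> HIT, frames=[5,4,1] (faults so far: 3)
  step 6: ref 5 -> HIT, frames=[5,4,1] (faults so far: 3)
  step 7: ref 3 -> FAULT, evict 4, frames=[5,3,1] (faults so far: 4)
  step 8: ref 2 -> FAULT, evict 5, frames=[2,3,1] (faults so far: 5)
  step 9: ref 3 -> HIT, frames=[2,3,1] (faults so far: 5)
  step 10: ref 1 -> HIT, frames=[2,3,1] (faults so far: 5)
  step 11: ref 5 -> FAULT, evict 3, frames=[2,5,1] (faults so far: 6)
  step 12: ref 1 -> HIT, frames=[2,5,1] (faults so far: 6)
  step 13: ref 1 -> HIT, frames=[2,5,1] (faults so far: 6)
  step 14: ref 2 -> HIT, frames=[2,5,1] (faults so far: 6)
  Optimal total faults: 6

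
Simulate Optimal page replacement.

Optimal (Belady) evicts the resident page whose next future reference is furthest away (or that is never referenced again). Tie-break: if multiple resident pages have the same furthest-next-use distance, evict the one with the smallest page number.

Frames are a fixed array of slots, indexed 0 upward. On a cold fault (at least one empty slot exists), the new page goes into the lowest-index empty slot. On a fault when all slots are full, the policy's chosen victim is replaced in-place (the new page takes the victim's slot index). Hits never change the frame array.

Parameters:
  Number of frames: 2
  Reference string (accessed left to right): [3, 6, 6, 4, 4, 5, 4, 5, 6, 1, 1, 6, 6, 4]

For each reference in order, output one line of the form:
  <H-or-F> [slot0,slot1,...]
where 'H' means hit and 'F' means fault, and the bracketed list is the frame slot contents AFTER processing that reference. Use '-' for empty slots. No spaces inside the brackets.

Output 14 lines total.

F [3,-]
F [3,6]
H [3,6]
F [4,6]
H [4,6]
F [4,5]
H [4,5]
H [4,5]
F [4,6]
F [1,6]
H [1,6]
H [1,6]
H [1,6]
F [4,6]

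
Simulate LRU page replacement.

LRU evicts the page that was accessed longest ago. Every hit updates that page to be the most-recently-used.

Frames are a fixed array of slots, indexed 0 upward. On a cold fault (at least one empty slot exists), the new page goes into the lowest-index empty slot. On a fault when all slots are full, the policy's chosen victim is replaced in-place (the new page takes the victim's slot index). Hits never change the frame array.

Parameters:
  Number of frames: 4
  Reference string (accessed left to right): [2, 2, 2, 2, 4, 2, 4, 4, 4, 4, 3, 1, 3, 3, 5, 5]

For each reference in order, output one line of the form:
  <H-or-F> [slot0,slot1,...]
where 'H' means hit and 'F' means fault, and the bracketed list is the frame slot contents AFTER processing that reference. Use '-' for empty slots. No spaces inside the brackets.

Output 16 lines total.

F [2,-,-,-]
H [2,-,-,-]
H [2,-,-,-]
H [2,-,-,-]
F [2,4,-,-]
H [2,4,-,-]
H [2,4,-,-]
H [2,4,-,-]
H [2,4,-,-]
H [2,4,-,-]
F [2,4,3,-]
F [2,4,3,1]
H [2,4,3,1]
H [2,4,3,1]
F [5,4,3,1]
H [5,4,3,1]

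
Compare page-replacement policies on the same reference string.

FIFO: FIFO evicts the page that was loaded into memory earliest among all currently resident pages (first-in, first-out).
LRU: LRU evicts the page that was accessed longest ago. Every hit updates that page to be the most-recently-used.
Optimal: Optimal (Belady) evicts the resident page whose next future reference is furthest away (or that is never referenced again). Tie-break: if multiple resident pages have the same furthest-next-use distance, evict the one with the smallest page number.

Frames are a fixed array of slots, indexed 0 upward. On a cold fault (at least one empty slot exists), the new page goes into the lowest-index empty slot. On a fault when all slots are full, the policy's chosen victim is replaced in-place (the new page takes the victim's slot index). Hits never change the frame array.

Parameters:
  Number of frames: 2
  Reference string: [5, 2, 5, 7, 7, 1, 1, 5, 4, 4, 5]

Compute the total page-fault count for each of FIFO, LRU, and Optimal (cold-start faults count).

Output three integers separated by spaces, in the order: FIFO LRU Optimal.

--- FIFO ---
  step 0: ref 5 -> FAULT, frames=[5,-] (faults so far: 1)
  step 1: ref 2 -> FAULT, frames=[5,2] (faults so far: 2)
  step 2: ref 5 -> HIT, frames=[5,2] (faults so far: 2)
  step 3: ref 7 -> FAULT, evict 5, frames=[7,2] (faults so far: 3)
  step 4: ref 7 -> HIT, frames=[7,2] (faults so far: 3)
  step 5: ref 1 -> FAULT, evict 2, frames=[7,1] (faults so far: 4)
  step 6: ref 1 -> HIT, frames=[7,1] (faults so far: 4)
  step 7: ref 5 -> FAULT, evict 7, frames=[5,1] (faults so far: 5)
  step 8: ref 4 -> FAULT, evict 1, frames=[5,4] (faults so far: 6)
  step 9: ref 4 -> HIT, frames=[5,4] (faults so far: 6)
  step 10: ref 5 -> HIT, frames=[5,4] (faults so far: 6)
  FIFO total faults: 6
--- LRU ---
  step 0: ref 5 -> FAULT, frames=[5,-] (faults so far: 1)
  step 1: ref 2 -> FAULT, frames=[5,2] (faults so far: 2)
  step 2: ref 5 -> HIT, frames=[5,2] (faults so far: 2)
  step 3: ref 7 -> FAULT, evict 2, frames=[5,7] (faults so far: 3)
  step 4: ref 7 -> HIT, frames=[5,7] (faults so far: 3)
  step 5: ref 1 -> FAULT, evict 5, frames=[1,7] (faults so far: 4)
  step 6: ref 1 -> HIT, frames=[1,7] (faults so far: 4)
  step 7: ref 5 -> FAULT, evict 7, frames=[1,5] (faults so far: 5)
  step 8: ref 4 -> FAULT, evict 1, frames=[4,5] (faults so far: 6)
  step 9: ref 4 -> HIT, frames=[4,5] (faults so far: 6)
  step 10: ref 5 -> HIT, frames=[4,5] (faults so far: 6)
  LRU total faults: 6
--- Optimal ---
  step 0: ref 5 -> FAULT, frames=[5,-] (faults so far: 1)
  step 1: ref 2 -> FAULT, frames=[5,2] (faults so far: 2)
  step 2: ref 5 -> HIT, frames=[5,2] (faults so far: 2)
  step 3: ref 7 -> FAULT, evict 2, frames=[5,7] (faults so far: 3)
  step 4: ref 7 -> HIT, frames=[5,7] (faults so far: 3)
  step 5: ref 1 -> FAULT, evict 7, frames=[5,1] (faults so far: 4)
  step 6: ref 1 -> HIT, frames=[5,1] (faults so far: 4)
  step 7: ref 5 -> HIT, frames=[5,1] (faults so far: 4)
  step 8: ref 4 -> FAULT, evict 1, frames=[5,4] (faults so far: 5)
  step 9: ref 4 -> HIT, frames=[5,4] (faults so far: 5)
  step 10: ref 5 -> HIT, frames=[5,4] (faults so far: 5)
  Optimal total faults: 5

Answer: 6 6 5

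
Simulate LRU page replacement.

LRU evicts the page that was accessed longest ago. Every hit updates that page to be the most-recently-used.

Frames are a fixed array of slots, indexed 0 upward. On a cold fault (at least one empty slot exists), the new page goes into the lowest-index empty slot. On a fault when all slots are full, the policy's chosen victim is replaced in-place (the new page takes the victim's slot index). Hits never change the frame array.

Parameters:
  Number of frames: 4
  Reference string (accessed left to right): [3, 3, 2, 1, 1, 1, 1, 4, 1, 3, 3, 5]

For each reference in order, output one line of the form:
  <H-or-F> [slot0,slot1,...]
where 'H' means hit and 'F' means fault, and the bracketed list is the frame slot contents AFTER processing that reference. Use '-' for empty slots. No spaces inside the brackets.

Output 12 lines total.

F [3,-,-,-]
H [3,-,-,-]
F [3,2,-,-]
F [3,2,1,-]
H [3,2,1,-]
H [3,2,1,-]
H [3,2,1,-]
F [3,2,1,4]
H [3,2,1,4]
H [3,2,1,4]
H [3,2,1,4]
F [3,5,1,4]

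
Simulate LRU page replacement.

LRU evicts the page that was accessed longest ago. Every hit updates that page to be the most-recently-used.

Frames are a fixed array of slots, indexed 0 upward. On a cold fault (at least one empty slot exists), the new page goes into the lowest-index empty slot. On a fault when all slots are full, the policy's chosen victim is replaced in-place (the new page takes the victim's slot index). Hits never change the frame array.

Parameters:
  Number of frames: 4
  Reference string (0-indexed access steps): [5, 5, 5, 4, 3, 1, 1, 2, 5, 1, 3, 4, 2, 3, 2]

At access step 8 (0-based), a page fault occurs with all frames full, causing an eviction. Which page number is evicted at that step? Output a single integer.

Answer: 4

Derivation:
Step 0: ref 5 -> FAULT, frames=[5,-,-,-]
Step 1: ref 5 -> HIT, frames=[5,-,-,-]
Step 2: ref 5 -> HIT, frames=[5,-,-,-]
Step 3: ref 4 -> FAULT, frames=[5,4,-,-]
Step 4: ref 3 -> FAULT, frames=[5,4,3,-]
Step 5: ref 1 -> FAULT, frames=[5,4,3,1]
Step 6: ref 1 -> HIT, frames=[5,4,3,1]
Step 7: ref 2 -> FAULT, evict 5, frames=[2,4,3,1]
Step 8: ref 5 -> FAULT, evict 4, frames=[2,5,3,1]
At step 8: evicted page 4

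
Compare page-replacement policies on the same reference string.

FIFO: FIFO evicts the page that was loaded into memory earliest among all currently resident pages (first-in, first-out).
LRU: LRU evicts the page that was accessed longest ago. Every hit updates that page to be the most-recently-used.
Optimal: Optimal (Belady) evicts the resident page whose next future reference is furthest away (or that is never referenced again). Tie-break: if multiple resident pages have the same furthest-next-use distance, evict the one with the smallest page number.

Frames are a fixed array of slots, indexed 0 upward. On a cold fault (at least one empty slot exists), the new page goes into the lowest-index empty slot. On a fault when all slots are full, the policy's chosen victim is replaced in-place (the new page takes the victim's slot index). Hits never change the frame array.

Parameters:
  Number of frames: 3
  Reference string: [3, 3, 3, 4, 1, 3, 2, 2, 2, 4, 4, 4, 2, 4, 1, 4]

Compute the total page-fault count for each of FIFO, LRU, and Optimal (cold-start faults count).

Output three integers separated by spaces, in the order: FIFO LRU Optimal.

Answer: 4 6 4

Derivation:
--- FIFO ---
  step 0: ref 3 -> FAULT, frames=[3,-,-] (faults so far: 1)
  step 1: ref 3 -> HIT, frames=[3,-,-] (faults so far: 1)
  step 2: ref 3 -> HIT, frames=[3,-,-] (faults so far: 1)
  step 3: ref 4 -> FAULT, frames=[3,4,-] (faults so far: 2)
  step 4: ref 1 -> FAULT, frames=[3,4,1] (faults so far: 3)
  step 5: ref 3 -> HIT, frames=[3,4,1] (faults so far: 3)
  step 6: ref 2 -> FAULT, evict 3, frames=[2,4,1] (faults so far: 4)
  step 7: ref 2 -> HIT, frames=[2,4,1] (faults so far: 4)
  step 8: ref 2 -> HIT, frames=[2,4,1] (faults so far: 4)
  step 9: ref 4 -> HIT, frames=[2,4,1] (faults so far: 4)
  step 10: ref 4 -> HIT, frames=[2,4,1] (faults so far: 4)
  step 11: ref 4 -> HIT, frames=[2,4,1] (faults so far: 4)
  step 12: ref 2 -> HIT, frames=[2,4,1] (faults so far: 4)
  step 13: ref 4 -> HIT, frames=[2,4,1] (faults so far: 4)
  step 14: ref 1 -> HIT, frames=[2,4,1] (faults so far: 4)
  step 15: ref 4 -> HIT, frames=[2,4,1] (faults so far: 4)
  FIFO total faults: 4
--- LRU ---
  step 0: ref 3 -> FAULT, frames=[3,-,-] (faults so far: 1)
  step 1: ref 3 -> HIT, frames=[3,-,-] (faults so far: 1)
  step 2: ref 3 -> HIT, frames=[3,-,-] (faults so far: 1)
  step 3: ref 4 -> FAULT, frames=[3,4,-] (faults so far: 2)
  step 4: ref 1 -> FAULT, frames=[3,4,1] (faults so far: 3)
  step 5: ref 3 -> HIT, frames=[3,4,1] (faults so far: 3)
  step 6: ref 2 -> FAULT, evict 4, frames=[3,2,1] (faults so far: 4)
  step 7: ref 2 -> HIT, frames=[3,2,1] (faults so far: 4)
  step 8: ref 2 -> HIT, frames=[3,2,1] (faults so far: 4)
  step 9: ref 4 -> FAULT, evict 1, frames=[3,2,4] (faults so far: 5)
  step 10: ref 4 -> HIT, frames=[3,2,4] (faults so far: 5)
  step 11: ref 4 -> HIT, frames=[3,2,4] (faults so far: 5)
  step 12: ref 2 -> HIT, frames=[3,2,4] (faults so far: 5)
  step 13: ref 4 -> HIT, frames=[3,2,4] (faults so far: 5)
  step 14: ref 1 -> FAULT, evict 3, frames=[1,2,4] (faults so far: 6)
  step 15: ref 4 -> HIT, frames=[1,2,4] (faults so far: 6)
  LRU total faults: 6
--- Optimal ---
  step 0: ref 3 -> FAULT, frames=[3,-,-] (faults so far: 1)
  step 1: ref 3 -> HIT, frames=[3,-,-] (faults so far: 1)
  step 2: ref 3 -> HIT, frames=[3,-,-] (faults so far: 1)
  step 3: ref 4 -> FAULT, frames=[3,4,-] (faults so far: 2)
  step 4: ref 1 -> FAULT, frames=[3,4,1] (faults so far: 3)
  step 5: ref 3 -> HIT, frames=[3,4,1] (faults so far: 3)
  step 6: ref 2 -> FAULT, evict 3, frames=[2,4,1] (faults so far: 4)
  step 7: ref 2 -> HIT, frames=[2,4,1] (faults so far: 4)
  step 8: ref 2 -> HIT, frames=[2,4,1] (faults so far: 4)
  step 9: ref 4 -> HIT, frames=[2,4,1] (faults so far: 4)
  step 10: ref 4 -> HIT, frames=[2,4,1] (faults so far: 4)
  step 11: ref 4 -> HIT, frames=[2,4,1] (faults so far: 4)
  step 12: ref 2 -> HIT, frames=[2,4,1] (faults so far: 4)
  step 13: ref 4 -> HIT, frames=[2,4,1] (faults so far: 4)
  step 14: ref 1 -> HIT, frames=[2,4,1] (faults so far: 4)
  step 15: ref 4 -> HIT, frames=[2,4,1] (faults so far: 4)
  Optimal total faults: 4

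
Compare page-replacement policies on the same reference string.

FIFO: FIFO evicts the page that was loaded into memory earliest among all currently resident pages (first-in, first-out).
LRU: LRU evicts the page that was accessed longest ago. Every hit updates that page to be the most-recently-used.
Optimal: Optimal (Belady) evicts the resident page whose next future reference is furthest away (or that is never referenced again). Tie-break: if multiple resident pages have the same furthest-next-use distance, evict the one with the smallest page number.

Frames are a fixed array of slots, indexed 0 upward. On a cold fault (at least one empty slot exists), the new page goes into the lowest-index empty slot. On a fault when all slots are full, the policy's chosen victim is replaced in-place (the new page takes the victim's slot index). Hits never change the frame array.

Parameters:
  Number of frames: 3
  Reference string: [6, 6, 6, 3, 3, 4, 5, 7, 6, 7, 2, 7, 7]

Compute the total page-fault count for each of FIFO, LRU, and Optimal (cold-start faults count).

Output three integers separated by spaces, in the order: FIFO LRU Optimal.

Answer: 7 7 6

Derivation:
--- FIFO ---
  step 0: ref 6 -> FAULT, frames=[6,-,-] (faults so far: 1)
  step 1: ref 6 -> HIT, frames=[6,-,-] (faults so far: 1)
  step 2: ref 6 -> HIT, frames=[6,-,-] (faults so far: 1)
  step 3: ref 3 -> FAULT, frames=[6,3,-] (faults so far: 2)
  step 4: ref 3 -> HIT, frames=[6,3,-] (faults so far: 2)
  step 5: ref 4 -> FAULT, frames=[6,3,4] (faults so far: 3)
  step 6: ref 5 -> FAULT, evict 6, frames=[5,3,4] (faults so far: 4)
  step 7: ref 7 -> FAULT, evict 3, frames=[5,7,4] (faults so far: 5)
  step 8: ref 6 -> FAULT, evict 4, frames=[5,7,6] (faults so far: 6)
  step 9: ref 7 -> HIT, frames=[5,7,6] (faults so far: 6)
  step 10: ref 2 -> FAULT, evict 5, frames=[2,7,6] (faults so far: 7)
  step 11: ref 7 -> HIT, frames=[2,7,6] (faults so far: 7)
  step 12: ref 7 -> HIT, frames=[2,7,6] (faults so far: 7)
  FIFO total faults: 7
--- LRU ---
  step 0: ref 6 -> FAULT, frames=[6,-,-] (faults so far: 1)
  step 1: ref 6 -> HIT, frames=[6,-,-] (faults so far: 1)
  step 2: ref 6 -> HIT, frames=[6,-,-] (faults so far: 1)
  step 3: ref 3 -> FAULT, frames=[6,3,-] (faults so far: 2)
  step 4: ref 3 -> HIT, frames=[6,3,-] (faults so far: 2)
  step 5: ref 4 -> FAULT, frames=[6,3,4] (faults so far: 3)
  step 6: ref 5 -> FAULT, evict 6, frames=[5,3,4] (faults so far: 4)
  step 7: ref 7 -> FAULT, evict 3, frames=[5,7,4] (faults so far: 5)
  step 8: ref 6 -> FAULT, evict 4, frames=[5,7,6] (faults so far: 6)
  step 9: ref 7 -> HIT, frames=[5,7,6] (faults so far: 6)
  step 10: ref 2 -> FAULT, evict 5, frames=[2,7,6] (faults so far: 7)
  step 11: ref 7 -> HIT, frames=[2,7,6] (faults so far: 7)
  step 12: ref 7 -> HIT, frames=[2,7,6] (faults so far: 7)
  LRU total faults: 7
--- Optimal ---
  step 0: ref 6 -> FAULT, frames=[6,-,-] (faults so far: 1)
  step 1: ref 6 -> HIT, frames=[6,-,-] (faults so far: 1)
  step 2: ref 6 -> HIT, frames=[6,-,-] (faults so far: 1)
  step 3: ref 3 -> FAULT, frames=[6,3,-] (faults so far: 2)
  step 4: ref 3 -> HIT, frames=[6,3,-] (faults so far: 2)
  step 5: ref 4 -> FAULT, frames=[6,3,4] (faults so far: 3)
  step 6: ref 5 -> FAULT, evict 3, frames=[6,5,4] (faults so far: 4)
  step 7: ref 7 -> FAULT, evict 4, frames=[6,5,7] (faults so far: 5)
  step 8: ref 6 -> HIT, frames=[6,5,7] (faults so far: 5)
  step 9: ref 7 -> HIT, frames=[6,5,7] (faults so far: 5)
  step 10: ref 2 -> FAULT, evict 5, frames=[6,2,7] (faults so far: 6)
  step 11: ref 7 -> HIT, frames=[6,2,7] (faults so far: 6)
  step 12: ref 7 -> HIT, frames=[6,2,7] (faults so far: 6)
  Optimal total faults: 6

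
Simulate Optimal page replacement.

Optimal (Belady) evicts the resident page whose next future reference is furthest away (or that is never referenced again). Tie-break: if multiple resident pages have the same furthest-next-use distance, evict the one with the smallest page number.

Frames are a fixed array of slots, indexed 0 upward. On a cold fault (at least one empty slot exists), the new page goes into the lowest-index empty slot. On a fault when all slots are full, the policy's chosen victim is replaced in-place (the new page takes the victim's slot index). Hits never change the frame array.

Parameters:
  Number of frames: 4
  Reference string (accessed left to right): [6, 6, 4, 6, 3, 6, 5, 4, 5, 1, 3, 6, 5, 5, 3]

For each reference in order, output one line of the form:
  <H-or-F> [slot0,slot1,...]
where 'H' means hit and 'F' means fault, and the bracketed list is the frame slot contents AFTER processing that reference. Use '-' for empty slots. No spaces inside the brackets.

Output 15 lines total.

F [6,-,-,-]
H [6,-,-,-]
F [6,4,-,-]
H [6,4,-,-]
F [6,4,3,-]
H [6,4,3,-]
F [6,4,3,5]
H [6,4,3,5]
H [6,4,3,5]
F [6,1,3,5]
H [6,1,3,5]
H [6,1,3,5]
H [6,1,3,5]
H [6,1,3,5]
H [6,1,3,5]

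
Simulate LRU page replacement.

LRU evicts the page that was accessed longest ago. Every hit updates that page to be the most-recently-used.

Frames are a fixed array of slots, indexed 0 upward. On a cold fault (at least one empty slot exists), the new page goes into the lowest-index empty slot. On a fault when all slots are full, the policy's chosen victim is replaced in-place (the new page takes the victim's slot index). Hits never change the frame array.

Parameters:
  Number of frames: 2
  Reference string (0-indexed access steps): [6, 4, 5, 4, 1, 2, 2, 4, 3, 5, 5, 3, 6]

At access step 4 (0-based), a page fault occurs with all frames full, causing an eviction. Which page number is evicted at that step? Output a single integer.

Step 0: ref 6 -> FAULT, frames=[6,-]
Step 1: ref 4 -> FAULT, frames=[6,4]
Step 2: ref 5 -> FAULT, evict 6, frames=[5,4]
Step 3: ref 4 -> HIT, frames=[5,4]
Step 4: ref 1 -> FAULT, evict 5, frames=[1,4]
At step 4: evicted page 5

Answer: 5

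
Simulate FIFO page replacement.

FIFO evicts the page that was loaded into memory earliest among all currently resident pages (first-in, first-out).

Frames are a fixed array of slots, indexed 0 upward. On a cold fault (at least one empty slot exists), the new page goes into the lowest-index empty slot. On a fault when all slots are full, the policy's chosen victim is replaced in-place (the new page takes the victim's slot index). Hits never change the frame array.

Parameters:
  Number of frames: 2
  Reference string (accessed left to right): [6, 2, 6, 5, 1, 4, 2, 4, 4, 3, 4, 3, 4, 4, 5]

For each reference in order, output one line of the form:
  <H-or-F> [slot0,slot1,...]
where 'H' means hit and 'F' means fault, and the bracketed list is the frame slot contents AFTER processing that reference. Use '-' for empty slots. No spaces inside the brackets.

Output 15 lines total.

F [6,-]
F [6,2]
H [6,2]
F [5,2]
F [5,1]
F [4,1]
F [4,2]
H [4,2]
H [4,2]
F [3,2]
F [3,4]
H [3,4]
H [3,4]
H [3,4]
F [5,4]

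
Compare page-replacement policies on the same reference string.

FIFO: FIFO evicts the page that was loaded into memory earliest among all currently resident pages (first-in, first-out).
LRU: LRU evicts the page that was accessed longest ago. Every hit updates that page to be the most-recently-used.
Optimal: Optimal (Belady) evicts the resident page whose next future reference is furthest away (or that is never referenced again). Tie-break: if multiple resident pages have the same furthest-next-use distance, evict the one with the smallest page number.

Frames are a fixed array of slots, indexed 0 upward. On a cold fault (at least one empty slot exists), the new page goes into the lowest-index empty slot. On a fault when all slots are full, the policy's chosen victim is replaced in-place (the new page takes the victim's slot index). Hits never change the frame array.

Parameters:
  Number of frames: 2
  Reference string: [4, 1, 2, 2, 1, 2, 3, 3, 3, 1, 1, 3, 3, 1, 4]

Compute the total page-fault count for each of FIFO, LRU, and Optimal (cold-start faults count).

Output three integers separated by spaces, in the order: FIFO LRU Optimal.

Answer: 6 6 5

Derivation:
--- FIFO ---
  step 0: ref 4 -> FAULT, frames=[4,-] (faults so far: 1)
  step 1: ref 1 -> FAULT, frames=[4,1] (faults so far: 2)
  step 2: ref 2 -> FAULT, evict 4, frames=[2,1] (faults so far: 3)
  step 3: ref 2 -> HIT, frames=[2,1] (faults so far: 3)
  step 4: ref 1 -> HIT, frames=[2,1] (faults so far: 3)
  step 5: ref 2 -> HIT, frames=[2,1] (faults so far: 3)
  step 6: ref 3 -> FAULT, evict 1, frames=[2,3] (faults so far: 4)
  step 7: ref 3 -> HIT, frames=[2,3] (faults so far: 4)
  step 8: ref 3 -> HIT, frames=[2,3] (faults so far: 4)
  step 9: ref 1 -> FAULT, evict 2, frames=[1,3] (faults so far: 5)
  step 10: ref 1 -> HIT, frames=[1,3] (faults so far: 5)
  step 11: ref 3 -> HIT, frames=[1,3] (faults so far: 5)
  step 12: ref 3 -> HIT, frames=[1,3] (faults so far: 5)
  step 13: ref 1 -> HIT, frames=[1,3] (faults so far: 5)
  step 14: ref 4 -> FAULT, evict 3, frames=[1,4] (faults so far: 6)
  FIFO total faults: 6
--- LRU ---
  step 0: ref 4 -> FAULT, frames=[4,-] (faults so far: 1)
  step 1: ref 1 -> FAULT, frames=[4,1] (faults so far: 2)
  step 2: ref 2 -> FAULT, evict 4, frames=[2,1] (faults so far: 3)
  step 3: ref 2 -> HIT, frames=[2,1] (faults so far: 3)
  step 4: ref 1 -> HIT, frames=[2,1] (faults so far: 3)
  step 5: ref 2 -> HIT, frames=[2,1] (faults so far: 3)
  step 6: ref 3 -> FAULT, evict 1, frames=[2,3] (faults so far: 4)
  step 7: ref 3 -> HIT, frames=[2,3] (faults so far: 4)
  step 8: ref 3 -> HIT, frames=[2,3] (faults so far: 4)
  step 9: ref 1 -> FAULT, evict 2, frames=[1,3] (faults so far: 5)
  step 10: ref 1 -> HIT, frames=[1,3] (faults so far: 5)
  step 11: ref 3 -> HIT, frames=[1,3] (faults so far: 5)
  step 12: ref 3 -> HIT, frames=[1,3] (faults so far: 5)
  step 13: ref 1 -> HIT, frames=[1,3] (faults so far: 5)
  step 14: ref 4 -> FAULT, evict 3, frames=[1,4] (faults so far: 6)
  LRU total faults: 6
--- Optimal ---
  step 0: ref 4 -> FAULT, frames=[4,-] (faults so far: 1)
  step 1: ref 1 -> FAULT, frames=[4,1] (faults so far: 2)
  step 2: ref 2 -> FAULT, evict 4, frames=[2,1] (faults so far: 3)
  step 3: ref 2 -> HIT, frames=[2,1] (faults so far: 3)
  step 4: ref 1 -> HIT, frames=[2,1] (faults so far: 3)
  step 5: ref 2 -> HIT, frames=[2,1] (faults so far: 3)
  step 6: ref 3 -> FAULT, evict 2, frames=[3,1] (faults so far: 4)
  step 7: ref 3 -> HIT, frames=[3,1] (faults so far: 4)
  step 8: ref 3 -> HIT, frames=[3,1] (faults so far: 4)
  step 9: ref 1 -> HIT, frames=[3,1] (faults so far: 4)
  step 10: ref 1 -> HIT, frames=[3,1] (faults so far: 4)
  step 11: ref 3 -> HIT, frames=[3,1] (faults so far: 4)
  step 12: ref 3 -> HIT, frames=[3,1] (faults so far: 4)
  step 13: ref 1 -> HIT, frames=[3,1] (faults so far: 4)
  step 14: ref 4 -> FAULT, evict 1, frames=[3,4] (faults so far: 5)
  Optimal total faults: 5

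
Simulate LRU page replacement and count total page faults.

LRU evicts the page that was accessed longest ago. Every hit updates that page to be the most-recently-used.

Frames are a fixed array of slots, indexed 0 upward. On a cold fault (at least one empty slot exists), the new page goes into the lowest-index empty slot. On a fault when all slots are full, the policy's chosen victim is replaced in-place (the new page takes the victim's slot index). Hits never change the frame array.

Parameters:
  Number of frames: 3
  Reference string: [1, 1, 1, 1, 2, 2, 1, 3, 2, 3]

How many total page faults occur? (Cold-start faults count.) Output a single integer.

Answer: 3

Derivation:
Step 0: ref 1 → FAULT, frames=[1,-,-]
Step 1: ref 1 → HIT, frames=[1,-,-]
Step 2: ref 1 → HIT, frames=[1,-,-]
Step 3: ref 1 → HIT, frames=[1,-,-]
Step 4: ref 2 → FAULT, frames=[1,2,-]
Step 5: ref 2 → HIT, frames=[1,2,-]
Step 6: ref 1 → HIT, frames=[1,2,-]
Step 7: ref 3 → FAULT, frames=[1,2,3]
Step 8: ref 2 → HIT, frames=[1,2,3]
Step 9: ref 3 → HIT, frames=[1,2,3]
Total faults: 3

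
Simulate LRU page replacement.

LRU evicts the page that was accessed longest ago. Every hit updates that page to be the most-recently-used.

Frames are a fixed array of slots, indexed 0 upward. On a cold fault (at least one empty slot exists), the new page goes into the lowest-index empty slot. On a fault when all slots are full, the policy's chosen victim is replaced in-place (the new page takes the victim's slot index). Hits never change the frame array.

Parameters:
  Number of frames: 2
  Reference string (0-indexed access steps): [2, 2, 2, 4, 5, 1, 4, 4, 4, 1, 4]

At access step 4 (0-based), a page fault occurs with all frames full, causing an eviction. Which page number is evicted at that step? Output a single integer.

Answer: 2

Derivation:
Step 0: ref 2 -> FAULT, frames=[2,-]
Step 1: ref 2 -> HIT, frames=[2,-]
Step 2: ref 2 -> HIT, frames=[2,-]
Step 3: ref 4 -> FAULT, frames=[2,4]
Step 4: ref 5 -> FAULT, evict 2, frames=[5,4]
At step 4: evicted page 2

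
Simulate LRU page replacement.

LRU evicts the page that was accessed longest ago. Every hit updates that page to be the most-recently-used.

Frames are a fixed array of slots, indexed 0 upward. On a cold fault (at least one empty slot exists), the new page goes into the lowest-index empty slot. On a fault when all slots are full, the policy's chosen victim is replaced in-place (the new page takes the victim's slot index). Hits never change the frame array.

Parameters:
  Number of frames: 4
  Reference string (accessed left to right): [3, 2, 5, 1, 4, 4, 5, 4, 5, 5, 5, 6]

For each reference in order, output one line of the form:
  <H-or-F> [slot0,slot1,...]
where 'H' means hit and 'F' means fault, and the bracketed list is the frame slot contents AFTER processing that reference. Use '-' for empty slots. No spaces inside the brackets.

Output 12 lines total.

F [3,-,-,-]
F [3,2,-,-]
F [3,2,5,-]
F [3,2,5,1]
F [4,2,5,1]
H [4,2,5,1]
H [4,2,5,1]
H [4,2,5,1]
H [4,2,5,1]
H [4,2,5,1]
H [4,2,5,1]
F [4,6,5,1]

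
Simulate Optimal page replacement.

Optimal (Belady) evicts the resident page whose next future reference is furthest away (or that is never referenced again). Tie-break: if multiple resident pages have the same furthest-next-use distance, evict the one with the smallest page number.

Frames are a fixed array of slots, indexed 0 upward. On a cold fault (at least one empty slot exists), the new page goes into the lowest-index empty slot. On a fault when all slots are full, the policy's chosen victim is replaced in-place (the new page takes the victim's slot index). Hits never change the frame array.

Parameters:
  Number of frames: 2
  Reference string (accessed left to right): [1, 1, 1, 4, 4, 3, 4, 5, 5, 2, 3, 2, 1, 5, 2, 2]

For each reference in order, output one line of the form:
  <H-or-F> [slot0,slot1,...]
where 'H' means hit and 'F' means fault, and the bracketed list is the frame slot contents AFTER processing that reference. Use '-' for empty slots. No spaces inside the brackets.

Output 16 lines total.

F [1,-]
H [1,-]
H [1,-]
F [1,4]
H [1,4]
F [3,4]
H [3,4]
F [3,5]
H [3,5]
F [3,2]
H [3,2]
H [3,2]
F [1,2]
F [5,2]
H [5,2]
H [5,2]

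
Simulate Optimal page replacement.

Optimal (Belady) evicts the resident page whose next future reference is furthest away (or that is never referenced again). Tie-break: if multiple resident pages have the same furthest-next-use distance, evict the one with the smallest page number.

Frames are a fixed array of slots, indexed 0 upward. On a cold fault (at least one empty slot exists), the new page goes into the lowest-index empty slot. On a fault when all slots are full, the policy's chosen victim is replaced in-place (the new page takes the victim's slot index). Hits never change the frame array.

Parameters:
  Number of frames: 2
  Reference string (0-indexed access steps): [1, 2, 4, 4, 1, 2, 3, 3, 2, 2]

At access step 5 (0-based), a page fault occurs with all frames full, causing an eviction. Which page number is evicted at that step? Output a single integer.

Answer: 1

Derivation:
Step 0: ref 1 -> FAULT, frames=[1,-]
Step 1: ref 2 -> FAULT, frames=[1,2]
Step 2: ref 4 -> FAULT, evict 2, frames=[1,4]
Step 3: ref 4 -> HIT, frames=[1,4]
Step 4: ref 1 -> HIT, frames=[1,4]
Step 5: ref 2 -> FAULT, evict 1, frames=[2,4]
At step 5: evicted page 1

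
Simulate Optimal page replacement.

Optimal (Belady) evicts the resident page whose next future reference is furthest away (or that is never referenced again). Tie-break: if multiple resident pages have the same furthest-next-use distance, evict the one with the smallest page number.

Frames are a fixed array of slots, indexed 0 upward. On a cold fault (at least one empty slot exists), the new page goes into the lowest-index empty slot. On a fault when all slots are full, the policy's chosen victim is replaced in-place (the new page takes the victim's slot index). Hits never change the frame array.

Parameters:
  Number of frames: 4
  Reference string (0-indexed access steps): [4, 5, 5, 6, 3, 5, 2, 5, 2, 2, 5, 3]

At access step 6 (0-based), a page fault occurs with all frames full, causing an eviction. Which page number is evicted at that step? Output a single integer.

Answer: 4

Derivation:
Step 0: ref 4 -> FAULT, frames=[4,-,-,-]
Step 1: ref 5 -> FAULT, frames=[4,5,-,-]
Step 2: ref 5 -> HIT, frames=[4,5,-,-]
Step 3: ref 6 -> FAULT, frames=[4,5,6,-]
Step 4: ref 3 -> FAULT, frames=[4,5,6,3]
Step 5: ref 5 -> HIT, frames=[4,5,6,3]
Step 6: ref 2 -> FAULT, evict 4, frames=[2,5,6,3]
At step 6: evicted page 4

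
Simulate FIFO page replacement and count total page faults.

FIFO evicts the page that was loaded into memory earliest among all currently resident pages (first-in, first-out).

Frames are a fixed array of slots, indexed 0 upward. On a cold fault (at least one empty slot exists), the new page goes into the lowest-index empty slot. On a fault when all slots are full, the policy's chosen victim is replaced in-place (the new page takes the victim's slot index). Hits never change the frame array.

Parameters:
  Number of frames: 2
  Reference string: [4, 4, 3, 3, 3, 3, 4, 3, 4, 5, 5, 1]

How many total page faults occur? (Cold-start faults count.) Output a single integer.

Step 0: ref 4 → FAULT, frames=[4,-]
Step 1: ref 4 → HIT, frames=[4,-]
Step 2: ref 3 → FAULT, frames=[4,3]
Step 3: ref 3 → HIT, frames=[4,3]
Step 4: ref 3 → HIT, frames=[4,3]
Step 5: ref 3 → HIT, frames=[4,3]
Step 6: ref 4 → HIT, frames=[4,3]
Step 7: ref 3 → HIT, frames=[4,3]
Step 8: ref 4 → HIT, frames=[4,3]
Step 9: ref 5 → FAULT (evict 4), frames=[5,3]
Step 10: ref 5 → HIT, frames=[5,3]
Step 11: ref 1 → FAULT (evict 3), frames=[5,1]
Total faults: 4

Answer: 4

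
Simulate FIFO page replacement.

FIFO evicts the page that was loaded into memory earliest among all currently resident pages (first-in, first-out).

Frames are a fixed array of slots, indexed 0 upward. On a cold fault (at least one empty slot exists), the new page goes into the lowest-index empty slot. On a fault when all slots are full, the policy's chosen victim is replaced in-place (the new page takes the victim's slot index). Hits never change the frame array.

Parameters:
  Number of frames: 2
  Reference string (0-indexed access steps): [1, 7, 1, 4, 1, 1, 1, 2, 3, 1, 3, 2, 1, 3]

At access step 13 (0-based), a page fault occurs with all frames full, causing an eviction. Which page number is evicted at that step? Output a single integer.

Answer: 1

Derivation:
Step 0: ref 1 -> FAULT, frames=[1,-]
Step 1: ref 7 -> FAULT, frames=[1,7]
Step 2: ref 1 -> HIT, frames=[1,7]
Step 3: ref 4 -> FAULT, evict 1, frames=[4,7]
Step 4: ref 1 -> FAULT, evict 7, frames=[4,1]
Step 5: ref 1 -> HIT, frames=[4,1]
Step 6: ref 1 -> HIT, frames=[4,1]
Step 7: ref 2 -> FAULT, evict 4, frames=[2,1]
Step 8: ref 3 -> FAULT, evict 1, frames=[2,3]
Step 9: ref 1 -> FAULT, evict 2, frames=[1,3]
Step 10: ref 3 -> HIT, frames=[1,3]
Step 11: ref 2 -> FAULT, evict 3, frames=[1,2]
Step 12: ref 1 -> HIT, frames=[1,2]
Step 13: ref 3 -> FAULT, evict 1, frames=[3,2]
At step 13: evicted page 1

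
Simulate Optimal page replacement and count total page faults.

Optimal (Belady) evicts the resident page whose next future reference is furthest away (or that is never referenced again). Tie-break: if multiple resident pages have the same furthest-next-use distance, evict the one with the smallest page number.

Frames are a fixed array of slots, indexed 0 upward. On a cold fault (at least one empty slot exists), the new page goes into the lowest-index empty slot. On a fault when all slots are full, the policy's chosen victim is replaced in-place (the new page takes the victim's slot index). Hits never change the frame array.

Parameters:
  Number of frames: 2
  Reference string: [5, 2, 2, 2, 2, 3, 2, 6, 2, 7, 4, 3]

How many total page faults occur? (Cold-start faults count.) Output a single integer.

Step 0: ref 5 → FAULT, frames=[5,-]
Step 1: ref 2 → FAULT, frames=[5,2]
Step 2: ref 2 → HIT, frames=[5,2]
Step 3: ref 2 → HIT, frames=[5,2]
Step 4: ref 2 → HIT, frames=[5,2]
Step 5: ref 3 → FAULT (evict 5), frames=[3,2]
Step 6: ref 2 → HIT, frames=[3,2]
Step 7: ref 6 → FAULT (evict 3), frames=[6,2]
Step 8: ref 2 → HIT, frames=[6,2]
Step 9: ref 7 → FAULT (evict 2), frames=[6,7]
Step 10: ref 4 → FAULT (evict 6), frames=[4,7]
Step 11: ref 3 → FAULT (evict 4), frames=[3,7]
Total faults: 7

Answer: 7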